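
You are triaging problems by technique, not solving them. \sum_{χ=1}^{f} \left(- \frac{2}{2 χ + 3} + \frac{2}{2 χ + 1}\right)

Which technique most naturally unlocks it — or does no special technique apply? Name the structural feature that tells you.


Method: telescoping — the piece each term subtracts is \frac{2}{2 χ + 1} advanced by one index, and it reappears with a plus sign leading the following term — the sum collapses to its boundary terms.


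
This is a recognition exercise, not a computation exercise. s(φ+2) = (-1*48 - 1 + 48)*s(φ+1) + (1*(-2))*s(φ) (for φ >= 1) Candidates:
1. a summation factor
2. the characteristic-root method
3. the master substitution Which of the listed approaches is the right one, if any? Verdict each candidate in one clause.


Best approach: the characteristic-root method — constant coefficients and linearity mean the ansatz r^φ reduces it to solving the characteristic polynomial.
- a summation factor: the recurrence reaches back more than one step, outside the first-order family a summation factor normalizes.
- the characteristic-root method: a fit — the right tool for this form.
- the master substitution — no fixed divisor shrinks the index between calls.


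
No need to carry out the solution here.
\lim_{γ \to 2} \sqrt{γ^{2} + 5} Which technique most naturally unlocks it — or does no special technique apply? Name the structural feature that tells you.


Technique: no special technique — no denominator vanishes and nothing blows up at 2: direct substitution is the whole computation.


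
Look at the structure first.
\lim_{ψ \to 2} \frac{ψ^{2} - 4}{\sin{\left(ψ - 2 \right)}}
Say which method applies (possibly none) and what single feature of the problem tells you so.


Verdict: l'Hôpital's rule (0/0) — both numerator and denominator vanish at 2: the genuine 0/0 indeterminate that l'Hôpital exists for. One could equally expand both pieces locally and compare leading terms; the rule does that in one stroke.


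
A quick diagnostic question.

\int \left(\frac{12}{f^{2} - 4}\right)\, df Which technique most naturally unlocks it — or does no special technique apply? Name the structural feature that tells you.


Technique: partial fractions — the denominator f^{2} - 4 factors, so the quotient decomposes into elementary partial fractions term by term.


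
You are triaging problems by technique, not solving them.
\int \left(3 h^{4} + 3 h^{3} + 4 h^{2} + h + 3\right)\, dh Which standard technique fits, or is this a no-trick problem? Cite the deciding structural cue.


Verdict: no special technique — a term-by-term power-rule job in h; no substitution or rearrangement earns its keep here.


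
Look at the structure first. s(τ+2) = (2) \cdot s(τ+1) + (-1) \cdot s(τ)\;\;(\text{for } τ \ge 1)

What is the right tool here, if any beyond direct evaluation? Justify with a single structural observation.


Method: the characteristic-root method — fixed numeric weights on consecutive terms and no forcing term added: the root method in its home territory.


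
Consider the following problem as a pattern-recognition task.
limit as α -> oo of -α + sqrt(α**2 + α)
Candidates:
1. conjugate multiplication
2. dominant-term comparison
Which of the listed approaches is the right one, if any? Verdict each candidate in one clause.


Verdict: conjugate multiplication — turning the difference into a conjugate-rationalized ratio makes the limit readable.
- conjugate multiplication: applies; the problem has the shape this method handles.
- dominant-term comparison: this limit is not decided by comparing polynomial growth at infinity.


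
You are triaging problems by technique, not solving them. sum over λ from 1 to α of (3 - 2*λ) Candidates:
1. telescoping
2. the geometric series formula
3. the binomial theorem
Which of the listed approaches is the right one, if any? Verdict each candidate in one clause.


Best approach: no special technique — the sum is polynomial through and through; closed forms for each power of λ finish it directly.
- telescoping — the terms as presented offer no neighboring cancellation — a telescoping rewrite may exist, but the displayed structure does not hand one over.
- the geometric series formula: consecutive terms are not related by a fixed multiplier.
- the binomial theorem — no binomial coefficients pair up with complementary powers here.


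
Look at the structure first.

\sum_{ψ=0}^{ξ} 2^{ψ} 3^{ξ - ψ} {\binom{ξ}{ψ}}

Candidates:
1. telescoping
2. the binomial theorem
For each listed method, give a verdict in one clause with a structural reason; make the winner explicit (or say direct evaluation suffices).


Diagnosis: the binomial theorem — the binomial coefficients weight matched powers of 2 and 3, which is exactly the expansion of a binomial power.
- telescoping — in the displayed form, no term reappears at a neighboring index to cancel against.
- the binomial theorem — yes, a natural case for it.


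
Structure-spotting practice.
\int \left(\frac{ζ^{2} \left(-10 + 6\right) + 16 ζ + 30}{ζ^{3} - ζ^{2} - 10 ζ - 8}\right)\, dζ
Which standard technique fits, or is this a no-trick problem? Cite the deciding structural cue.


Best approach: partial fractions — once ζ^{3} - ζ^{2} - 10 ζ - 8 is factored, each root contributes a simple-fraction term; integrate them one at a time.


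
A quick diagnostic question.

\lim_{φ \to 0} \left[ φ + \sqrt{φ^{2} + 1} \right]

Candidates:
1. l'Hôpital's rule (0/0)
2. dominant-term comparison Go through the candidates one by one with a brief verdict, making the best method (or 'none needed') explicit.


Method: no special technique — no denominator vanishes and nothing blows up at 0: direct substitution is the whole computation.
- l'Hôpital's rule (0/0): substituting the point produces a determinate value, not a 0 over 0 clash.
- dominant-term comparison — leading-power comparison does not apply to this form.


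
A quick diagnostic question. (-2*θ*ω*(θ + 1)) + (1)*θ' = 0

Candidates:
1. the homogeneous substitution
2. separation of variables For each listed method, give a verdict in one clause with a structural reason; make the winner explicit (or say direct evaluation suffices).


Diagnosis: separation of variables — one side of the product carries the independent variable, the other the unknown — the textbook separation shape. A Bernoulli rewrite would carry it as the equation stands — separating the variables needs no rearrangement either.
- the homogeneous substitution: the ratio substitution does not collapse this equation.
- separation of variables — applicable, and directly so.


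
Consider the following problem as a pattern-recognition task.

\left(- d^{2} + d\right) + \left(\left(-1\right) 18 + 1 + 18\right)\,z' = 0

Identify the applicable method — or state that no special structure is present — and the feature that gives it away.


Diagnosis: no special technique — with z absent the equation is not coupled at all: direct integration in d.


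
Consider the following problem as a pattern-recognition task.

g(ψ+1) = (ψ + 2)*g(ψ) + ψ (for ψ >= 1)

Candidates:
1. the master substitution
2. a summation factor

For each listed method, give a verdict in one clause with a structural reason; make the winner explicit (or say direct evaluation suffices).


Method: a summation factor — because the multiplier ψ + 2 is index-dependent, divide through by its running product and sum the resulting differences.
- the master substitution — there is no divide-the-index recursive argument.
- a summation factor — a fit — the right tool for this form.


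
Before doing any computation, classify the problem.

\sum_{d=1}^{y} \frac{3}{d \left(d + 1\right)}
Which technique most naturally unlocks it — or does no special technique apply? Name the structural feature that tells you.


Best approach: telescoping — split \frac{3}{d \left(d + 1\right)} by partial fractions and the pieces are one function at shifted arguments — interior terms cancel.


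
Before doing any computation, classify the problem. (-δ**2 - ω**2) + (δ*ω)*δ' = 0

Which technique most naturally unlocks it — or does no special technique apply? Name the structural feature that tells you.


Diagnosis: the homogeneous substitution — scaling ω and δ together leaves the slope fixed — it depends only on δ/ω, so substitute the ratio. This doubles as a Bernoulli equation in the unknown as written; the homogeneous route needs no setup at all.


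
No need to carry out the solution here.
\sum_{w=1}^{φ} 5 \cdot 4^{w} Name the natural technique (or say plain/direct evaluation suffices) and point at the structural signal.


Method: the geometric series formula — each term is 4 times the previous one, so the geometric-series formula applies directly.


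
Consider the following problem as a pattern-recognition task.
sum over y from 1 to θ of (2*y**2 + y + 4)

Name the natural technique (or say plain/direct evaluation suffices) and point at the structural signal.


Verdict: no special technique — the sum is polynomial through and through; closed forms for each power of y finish it directly.


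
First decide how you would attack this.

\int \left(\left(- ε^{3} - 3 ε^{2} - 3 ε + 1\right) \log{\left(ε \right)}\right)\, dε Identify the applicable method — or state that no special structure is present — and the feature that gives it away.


Diagnosis: integration by parts — take \log{\left(ε \right)} as the piece to differentiate: what remains is a power-rule integral in disguise.


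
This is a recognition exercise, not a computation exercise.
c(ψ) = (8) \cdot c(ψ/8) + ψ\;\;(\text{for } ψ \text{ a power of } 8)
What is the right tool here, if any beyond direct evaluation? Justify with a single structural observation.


Diagnosis: the master substitution — the argument shrinks by the factor 8, so measure the index on a logarithmic scale and the recursion becomes a shift.


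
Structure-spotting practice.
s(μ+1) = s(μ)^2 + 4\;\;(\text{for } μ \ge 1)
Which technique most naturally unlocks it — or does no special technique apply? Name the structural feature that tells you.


Technique: no special technique — a nonlinear dependence on earlier terms breaks linearity, and with it every superposition-based closed form.


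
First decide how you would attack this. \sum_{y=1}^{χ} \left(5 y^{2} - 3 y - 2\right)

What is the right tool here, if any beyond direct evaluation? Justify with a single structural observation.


Method: no special technique — recognize the absence of structure: constant-multiple powers of y summed plainly, no special method required.


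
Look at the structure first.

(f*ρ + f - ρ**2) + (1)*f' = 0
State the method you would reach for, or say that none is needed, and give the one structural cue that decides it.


Verdict: a linear integrating factor — linear in the unknown with genuine forcing: multiply through by the exponential of the integrated coefficient and the left side closes into one derivative.


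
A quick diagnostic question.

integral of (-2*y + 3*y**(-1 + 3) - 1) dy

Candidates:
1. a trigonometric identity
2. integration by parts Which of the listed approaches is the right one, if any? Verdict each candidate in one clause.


Best approach: no special technique — a term-by-term power-rule job in y; no substitution or rearrangement earns its keep here.
- a trigonometric identity — no sine or cosine appears, so there is nothing for a trigonometric identity to act on.
- integration by parts: splitting off a factor buys nothing — the integrand integrates directly without parts.


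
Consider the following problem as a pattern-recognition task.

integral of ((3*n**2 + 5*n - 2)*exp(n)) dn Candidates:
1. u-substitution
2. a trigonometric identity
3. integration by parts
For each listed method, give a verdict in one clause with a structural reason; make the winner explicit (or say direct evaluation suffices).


Method: integration by parts — differentiate 3*n**2 + 5*n - 2, integrate exp(n): each pass lowers the polynomial degree, so parts terminates.
- u-substitution: no subexpression of the integrand serves as a whole-integral substitution inner — individual terms may offer their own, but none carries its derivative as a factor of the full integrand; a working change of variable would have to be constructed from outside the expression.
- a trigonometric identity — there is no trigonometric structure at all — the integrand carries no sine or cosine to rewrite.
- integration by parts — yes — fits the structure here.


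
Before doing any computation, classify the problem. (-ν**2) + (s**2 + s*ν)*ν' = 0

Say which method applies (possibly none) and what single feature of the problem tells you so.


Diagnosis: the homogeneous substitution — the slope is degree-zero homogeneous: the ratio substitution v = ν/s collapses it. With the right rearrangement (exchanging the roles of the variables where needed), this also fits a Bernoulli template; the homogeneous substitution reads the structure directly.


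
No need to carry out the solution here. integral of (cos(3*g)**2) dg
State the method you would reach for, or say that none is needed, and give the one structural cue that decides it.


Technique: a trigonometric identity — an even power like cos(3*g)**2 flattens under the half-angle identity into first-degree cosines you can integrate directly.


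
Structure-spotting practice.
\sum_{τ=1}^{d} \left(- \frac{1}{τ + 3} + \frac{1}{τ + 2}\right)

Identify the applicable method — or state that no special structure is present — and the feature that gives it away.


Best approach: telescoping — the piece each term subtracts is \frac{1}{τ + 2} advanced by one index, and it reappears with a plus sign leading the following term — the sum collapses to its boundary terms.


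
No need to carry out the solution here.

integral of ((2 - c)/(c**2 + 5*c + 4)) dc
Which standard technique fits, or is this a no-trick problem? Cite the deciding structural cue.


Best approach: partial fractions — once c**2 + 5*c + 4 is factored, each root contributes a simple-fraction term; integrate them one at a time.


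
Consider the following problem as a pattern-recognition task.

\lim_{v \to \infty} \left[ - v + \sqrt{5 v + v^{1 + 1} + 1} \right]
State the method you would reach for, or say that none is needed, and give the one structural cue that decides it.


Diagnosis: conjugate multiplication — an infinity-minus-infinity difference with a surviving radical — multiply by the conjugate to cancel the divergence.


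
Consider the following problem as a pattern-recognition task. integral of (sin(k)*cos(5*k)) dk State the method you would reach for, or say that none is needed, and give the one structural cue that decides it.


Diagnosis: a trigonometric identity — mixed-frequency products such as sin(k)*cos(5*k) are designed for the product-to-sum formula.


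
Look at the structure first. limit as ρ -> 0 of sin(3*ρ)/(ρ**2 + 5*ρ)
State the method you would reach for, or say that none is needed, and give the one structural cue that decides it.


Technique: l'Hôpital's rule (0/0) — numerator and denominator both vanish at 0 — a genuine 0/0 form, which is exactly when l'Hôpital applies. A local series expansion at the point resolves it as well; the rule is the packaged version of that step.


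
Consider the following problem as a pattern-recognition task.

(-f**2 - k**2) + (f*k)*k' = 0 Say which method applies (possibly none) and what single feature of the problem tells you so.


Verdict: the homogeneous substitution — the slope's numerator and denominator have matching total degree, so it depends only on k/f and the ratio substitution collapses it. This doubles as a Bernoulli equation in the unknown as written; the homogeneous route needs no setup at all.


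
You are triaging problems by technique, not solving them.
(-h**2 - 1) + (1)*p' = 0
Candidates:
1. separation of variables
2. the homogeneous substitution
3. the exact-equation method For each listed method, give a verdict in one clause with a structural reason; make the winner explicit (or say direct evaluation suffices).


Best approach: no special technique — the slope is a pure function of h; integrate both sides and be done.
- separation of variables: with no unknown in the slope, separating variables is a formality — the equation integrates directly.
- the homogeneous substitution: the slope changes under joint rescaling, failing the degree-zero test.
- the exact-equation method — the unknown never enters the equation — exactness holds emptily, with nothing for the method to add.


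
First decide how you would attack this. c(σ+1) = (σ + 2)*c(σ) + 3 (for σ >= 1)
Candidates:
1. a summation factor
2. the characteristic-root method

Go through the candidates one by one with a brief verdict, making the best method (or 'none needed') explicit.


Best approach: a summation factor — one step of memory with a weight σ + 2 that changes as the index grows — the summation-factor construction is built for this.
- a summation factor: applicable, and directly so.
- the characteristic-root method: the coefficients change with the index, which the root method cannot absorb.


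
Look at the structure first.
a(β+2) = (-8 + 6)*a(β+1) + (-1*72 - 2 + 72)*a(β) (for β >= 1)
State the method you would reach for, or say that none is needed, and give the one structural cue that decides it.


Best approach: the characteristic-root method — try a geometric ansatz r^β: constant coefficients turn the recurrence into one polynomial equation in r.


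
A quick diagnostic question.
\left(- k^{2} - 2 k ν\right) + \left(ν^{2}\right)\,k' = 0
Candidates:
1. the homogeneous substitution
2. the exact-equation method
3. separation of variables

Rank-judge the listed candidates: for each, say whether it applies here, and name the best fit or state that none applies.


Best approach: the homogeneous substitution — the slope is degree-zero homogeneous: the ratio substitution v = k/ν collapses it. A Bernoulli substitution is a fair alternative on this equation directly; the homogeneous reading takes it as given.
- the homogeneous substitution: yes — fits the structure here.
- the exact-equation method: the mixed partial derivatives differ, so the left side is not a total differential.
- separation of variables: no division isolates the independent variable from the unknown.


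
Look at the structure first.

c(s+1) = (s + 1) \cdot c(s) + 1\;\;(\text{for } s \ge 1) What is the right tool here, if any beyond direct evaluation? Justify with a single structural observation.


Best approach: a summation factor — with the index-dependent coefficient s + 1, dividing by the cumulative product turns the left side into a pure difference.


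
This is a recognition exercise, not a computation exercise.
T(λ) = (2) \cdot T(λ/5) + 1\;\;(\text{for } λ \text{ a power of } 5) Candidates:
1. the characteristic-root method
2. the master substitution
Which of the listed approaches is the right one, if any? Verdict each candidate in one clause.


Technique: the master substitution — treat m = log base 5 of λ as the new clock: one recursion step advances m by one while λ scales by 5.
- the characteristic-root method — the recursion divides its index rather than shifting it — outside the constant-shift family the root method covers.
- the master substitution — applicable, and directly so.


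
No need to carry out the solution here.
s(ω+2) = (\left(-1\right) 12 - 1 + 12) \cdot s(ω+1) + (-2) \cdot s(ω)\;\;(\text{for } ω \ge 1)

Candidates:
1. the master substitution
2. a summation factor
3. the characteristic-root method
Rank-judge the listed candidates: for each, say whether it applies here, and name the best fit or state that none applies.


Verdict: the characteristic-root method — try a geometric ansatz r^ω: constant coefficients turn the recurrence into one polynomial equation in r.
- the master substitution: with no divided-index recursive call, reindexing by powers of a base buys nothing.
- a summation factor — a summation factor telescopes one-step recursions; this one carries higher-order memory.
- the characteristic-root method — a fit — the right tool for this form.


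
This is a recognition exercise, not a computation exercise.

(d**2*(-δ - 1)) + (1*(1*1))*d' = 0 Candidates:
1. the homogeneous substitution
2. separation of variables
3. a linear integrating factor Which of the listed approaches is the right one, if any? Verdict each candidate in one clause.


Best approach: separation of variables — one side of the product carries the independent variable, the other the unknown — the textbook separation shape.
- the homogeneous substitution — solved for the derivative, the right side changes under joint scaling of the two variables.
- separation of variables: yes — fits the structure here.
- a linear integrating factor: a nonlinear term in the unknown puts this outside the integrating-factor template.


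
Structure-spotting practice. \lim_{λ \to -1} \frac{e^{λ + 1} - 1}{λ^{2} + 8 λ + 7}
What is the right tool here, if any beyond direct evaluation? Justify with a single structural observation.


Verdict: l'Hôpital's rule (0/0) — substituting -1 gives 0 over 0; differentiate top and bottom once and re-evaluate. The standard small-argument limits would also carry it; the rule is the systematic route.


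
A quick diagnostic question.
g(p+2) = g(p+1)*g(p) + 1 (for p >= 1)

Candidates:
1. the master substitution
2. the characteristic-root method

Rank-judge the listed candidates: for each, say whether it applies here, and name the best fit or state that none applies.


Method: no special technique — this one you iterate or analyze qualitatively: the nonlinearity defeats linear solution methods.
- the master substitution: no fixed divisor shrinks the index between calls.
- the characteristic-root method — nonlinearity rules out exponential-mode superposition from the start.


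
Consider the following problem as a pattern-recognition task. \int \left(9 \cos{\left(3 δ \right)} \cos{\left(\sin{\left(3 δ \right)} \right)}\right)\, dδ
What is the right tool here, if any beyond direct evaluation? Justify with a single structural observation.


Verdict: u-substitution — everything non-trivial happens through the inner expression \sin{\left(3 δ \right)}, and its derivative accounts for the remaining factor up to a constant, so set u = \sin{\left(3 δ \right)}.


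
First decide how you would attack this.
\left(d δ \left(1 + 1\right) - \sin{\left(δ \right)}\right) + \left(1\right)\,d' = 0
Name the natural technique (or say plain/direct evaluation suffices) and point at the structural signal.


Diagnosis: a linear integrating factor — linear in the unknown with genuine forcing: multiply through by the exponential of the integrated coefficient and the left side closes into one derivative.


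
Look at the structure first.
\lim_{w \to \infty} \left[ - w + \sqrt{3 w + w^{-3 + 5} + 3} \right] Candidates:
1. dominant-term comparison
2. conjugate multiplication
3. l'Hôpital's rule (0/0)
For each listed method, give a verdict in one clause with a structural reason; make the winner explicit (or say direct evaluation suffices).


Best approach: conjugate multiplication — \sqrt{3 w + w^{-3 + 5} + 3} and w both blow up, but their difference is tame once the conjugate rationalizes it.
- dominant-term comparison: this limit is not decided by comparing leading-term growth at infinity.
- conjugate multiplication — applies; the problem has the shape this method handles.
- l'Hôpital's rule (0/0) — no quotient structure at all: the clash is ∞ minus ∞, which rationalizing converts into a tractable ratio.


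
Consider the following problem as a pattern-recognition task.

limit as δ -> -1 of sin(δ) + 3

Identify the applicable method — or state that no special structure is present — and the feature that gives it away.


Best approach: no special technique — no vanishing denominator and no indeterminate clash at the point — evaluation is immediate.


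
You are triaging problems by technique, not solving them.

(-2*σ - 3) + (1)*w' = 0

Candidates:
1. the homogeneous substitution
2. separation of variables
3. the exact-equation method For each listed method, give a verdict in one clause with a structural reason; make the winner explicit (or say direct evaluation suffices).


Technique: no special technique — the slope is a pure function of σ; integrate both sides and be done.
- the homogeneous substitution — the slope changes under joint rescaling, failing the degree-zero test.
- separation of variables — any separation here is vacuous (nothing depends on the unknown); direct integration is the honest label.
- the exact-equation method: no dependence on the unknown anywhere: exactness is a label without content here.


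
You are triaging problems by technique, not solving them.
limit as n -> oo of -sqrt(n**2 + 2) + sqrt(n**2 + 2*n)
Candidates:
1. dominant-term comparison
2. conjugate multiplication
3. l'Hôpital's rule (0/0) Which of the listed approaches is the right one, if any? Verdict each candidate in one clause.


Technique: conjugate multiplication — the ∞ − ∞ radical form is the exact trigger for the conjugate maneuver.
- dominant-term comparison — no dominant-degree comparison decides it.
- conjugate multiplication — applies; the problem has the shape this method handles.
- l'Hôpital's rule (0/0): substitution produces ∞ − ∞ rather than a vanishing quotient; the rule needs a 0/0 ratio to act on.


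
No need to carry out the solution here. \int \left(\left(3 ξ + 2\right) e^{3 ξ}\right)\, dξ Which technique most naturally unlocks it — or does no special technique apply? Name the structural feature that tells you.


Method: integration by parts — the integrand splits as 3 ξ + 2 times e^{3 ξ} — repeatedly differentiating the polynomial part kills it, which is the parts ladder.


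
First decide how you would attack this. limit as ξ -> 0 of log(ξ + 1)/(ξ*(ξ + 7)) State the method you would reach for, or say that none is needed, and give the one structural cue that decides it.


Method: l'Hôpital's rule (0/0) — substituting 0 gives 0 over 0; differentiate top and bottom once and re-evaluate. One could equally expand both pieces locally and compare leading terms; the rule does that in one stroke.


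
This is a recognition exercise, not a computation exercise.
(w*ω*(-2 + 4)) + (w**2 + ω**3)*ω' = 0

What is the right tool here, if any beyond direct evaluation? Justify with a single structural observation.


Diagnosis: the exact-equation method — because the two cross partials coincide, the form is conservative as written — recover its potential in (w, ω).


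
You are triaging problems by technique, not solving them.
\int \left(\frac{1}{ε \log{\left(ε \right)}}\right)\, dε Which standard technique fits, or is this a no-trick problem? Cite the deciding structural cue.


Diagnosis: u-substitution — collected, the integrand has one factor that is, up to a constant, the derivative of an inner expression the rest depends on — substitute for that inner expression.


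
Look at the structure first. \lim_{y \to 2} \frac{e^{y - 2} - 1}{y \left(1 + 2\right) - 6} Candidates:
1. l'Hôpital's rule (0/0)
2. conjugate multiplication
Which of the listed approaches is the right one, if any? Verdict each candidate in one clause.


Technique: l'Hôpital's rule (0/0) — the 0/0 form at 2 is the signature situation for l'Hôpital's rule. A local series expansion at the point resolves it as well; the rule is the packaged version of that step.
- l'Hôpital's rule (0/0): a fit — the right tool for this form.
- conjugate multiplication: rationalization has no target — no divergent radical difference appears.


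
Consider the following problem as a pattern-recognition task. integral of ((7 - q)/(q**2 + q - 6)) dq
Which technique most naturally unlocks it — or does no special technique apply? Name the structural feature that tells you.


Technique: partial fractions — the bottom, q**2 + q - 6, comes apart into simple factors, and a proper rational function over split factors decomposes.


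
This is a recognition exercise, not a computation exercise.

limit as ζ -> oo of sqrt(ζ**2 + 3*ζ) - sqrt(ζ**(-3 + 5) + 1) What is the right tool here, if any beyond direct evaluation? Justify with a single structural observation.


Verdict: conjugate multiplication — infinity minus infinity with a radical in play — multiply by the conjugate so the divergences of sqrt(ζ**2 + 3*ζ) and sqrt(ζ**(-3 + 5) + 1) annihilate.


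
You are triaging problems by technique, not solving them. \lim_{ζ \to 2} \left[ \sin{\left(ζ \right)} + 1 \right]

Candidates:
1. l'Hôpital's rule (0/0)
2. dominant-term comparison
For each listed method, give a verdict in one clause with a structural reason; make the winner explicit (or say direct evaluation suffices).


Verdict: no special technique — the expression is continuous at the evaluation point — substitute directly; no indeterminate form appears.
- l'Hôpital's rule (0/0) — substituting the point gives a finite value outright — there is no indeterminate clash to repair.
- dominant-term comparison: no dominant power emerges to decide the limit by degree comparison.


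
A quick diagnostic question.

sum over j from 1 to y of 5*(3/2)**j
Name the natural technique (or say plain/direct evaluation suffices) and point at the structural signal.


Technique: the geometric series formula — each summand is the previous one scaled by 3/2; that constant multiplier is itself the geometric structure.


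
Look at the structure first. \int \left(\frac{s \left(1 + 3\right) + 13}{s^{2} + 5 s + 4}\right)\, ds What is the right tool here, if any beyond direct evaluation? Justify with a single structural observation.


Best approach: partial fractions — break s^{2} + 5 s + 4 into its roots and the integral splits into logarithm-sized bites.


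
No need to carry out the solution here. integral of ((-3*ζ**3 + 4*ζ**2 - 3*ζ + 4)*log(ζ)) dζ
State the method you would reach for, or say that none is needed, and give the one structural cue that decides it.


Diagnosis: integration by parts — log(ζ) is the classic u in parts — its derivative is a plain reciprocal while -3*ζ**3 + 4*ζ**2 - 3*ζ + 4 absorbs the dv role.


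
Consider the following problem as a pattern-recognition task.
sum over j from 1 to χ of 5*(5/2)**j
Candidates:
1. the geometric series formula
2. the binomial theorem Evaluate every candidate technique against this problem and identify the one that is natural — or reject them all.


Method: the geometric series formula — each summand is the previous one scaled by 5/2; that constant multiplier is itself the geometric structure.
- the geometric series formula: applies; the problem has the shape this method handles.
- the binomial theorem — there is no pair of bases whose matched powers would reassemble into a single binomial power.


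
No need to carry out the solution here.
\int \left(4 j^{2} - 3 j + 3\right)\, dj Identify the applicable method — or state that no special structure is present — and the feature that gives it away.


Best approach: no special technique — a term-by-term power-rule job in j; no substitution or rearrangement earns its keep here.


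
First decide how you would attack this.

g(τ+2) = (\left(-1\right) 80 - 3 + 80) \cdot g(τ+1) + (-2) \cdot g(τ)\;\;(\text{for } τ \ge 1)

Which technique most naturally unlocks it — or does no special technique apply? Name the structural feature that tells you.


Verdict: the characteristic-root method — constant coefficients and linearity mean the ansatz r^τ reduces it to solving the characteristic polynomial.


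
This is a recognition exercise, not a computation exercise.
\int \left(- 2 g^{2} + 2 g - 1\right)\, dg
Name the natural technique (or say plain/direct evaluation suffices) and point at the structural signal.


Verdict: no special technique — a term-by-term power-rule job in g; no substitution or rearrangement earns its keep here.


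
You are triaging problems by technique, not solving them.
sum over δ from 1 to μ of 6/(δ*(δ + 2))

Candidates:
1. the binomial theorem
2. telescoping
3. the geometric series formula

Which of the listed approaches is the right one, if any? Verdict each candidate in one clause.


Best approach: telescoping — poles of 6/(δ*(δ + 2)) differ by an integer, the telltale of a telescoping partial-fraction sum.
- the binomial theorem — no binomial coefficients pair with matched powers.
- telescoping: applies; the problem has the shape this method handles.
- the geometric series formula — there is no constant term-to-term ratio.


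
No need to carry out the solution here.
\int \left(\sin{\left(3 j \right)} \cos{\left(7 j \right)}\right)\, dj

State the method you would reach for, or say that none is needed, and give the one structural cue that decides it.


Diagnosis: a trigonometric identity — \sin{\left(3 j \right)} \cos{\left(7 j \right)} is a beat pattern — rewrite the product as a sum of single-frequency waves before integrating.


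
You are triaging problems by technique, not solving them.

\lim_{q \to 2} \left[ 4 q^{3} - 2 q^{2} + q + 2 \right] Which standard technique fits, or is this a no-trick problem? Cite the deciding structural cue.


Diagnosis: no special technique — the expression is continuous at 2 — substitute and evaluate; no indeterminate form appears.


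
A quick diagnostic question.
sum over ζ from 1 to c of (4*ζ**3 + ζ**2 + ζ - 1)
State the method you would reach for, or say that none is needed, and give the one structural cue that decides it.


Method: no special technique — no ratio, no shift structure, no binomial pattern: sum the constant-multiple powers of ζ with known formulas.


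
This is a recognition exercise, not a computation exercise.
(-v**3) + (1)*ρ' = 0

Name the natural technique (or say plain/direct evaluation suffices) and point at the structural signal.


Best approach: no special technique — the slope is a function of v alone, so integrate both sides directly.


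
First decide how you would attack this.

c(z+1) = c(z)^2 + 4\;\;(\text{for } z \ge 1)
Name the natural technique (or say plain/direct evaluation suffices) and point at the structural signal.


Best approach: no special technique — this one you iterate or analyze qualitatively: the nonlinearity defeats linear solution methods.


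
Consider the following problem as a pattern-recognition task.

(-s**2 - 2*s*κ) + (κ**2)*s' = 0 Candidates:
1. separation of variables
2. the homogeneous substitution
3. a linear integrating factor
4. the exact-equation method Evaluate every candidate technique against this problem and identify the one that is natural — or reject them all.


Technique: the homogeneous substitution — the slope's numerator and denominator have matching total degree, so it depends only on s/κ and the ratio substitution collapses it. A Bernoulli rewrite works here as the equation stands — the homogeneous substitution is the more immediate reading.
- separation of variables — the two dependences are entangled, not a clean product of one-variable pieces.
- the homogeneous substitution: applies; the problem has the shape this method handles.
- a linear integrating factor: a nonlinear term in the unknown puts this outside the integrating-factor template.
- the exact-equation method: the mixed-partials test fails on this split — it is not an exact differential as presented.


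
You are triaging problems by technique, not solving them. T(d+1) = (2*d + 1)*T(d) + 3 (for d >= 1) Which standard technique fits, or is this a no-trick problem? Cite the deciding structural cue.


Diagnosis: a summation factor — normalize by the running product of 2*d + 1: the left side becomes a difference, and differences sum.


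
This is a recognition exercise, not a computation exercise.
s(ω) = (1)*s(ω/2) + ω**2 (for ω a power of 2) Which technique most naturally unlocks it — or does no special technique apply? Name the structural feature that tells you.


Method: the master substitution — treat m = log base 2 of ω as the new clock: one recursion step advances m by one while ω scales by 2.


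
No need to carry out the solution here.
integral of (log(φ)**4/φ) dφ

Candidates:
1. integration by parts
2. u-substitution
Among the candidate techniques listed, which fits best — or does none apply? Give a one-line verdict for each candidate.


Verdict: u-substitution — structure check: outer function, inner expression log(φ), inner derivative as a factor — the classic u = log(φ) pattern.
- integration by parts — no split into a nonconstant polynomial times one of the standard kernels — exp, sine, or cosine of a linear argument, or a logarithm — applies here.
- u-substitution: applies; the problem has the shape this method handles.


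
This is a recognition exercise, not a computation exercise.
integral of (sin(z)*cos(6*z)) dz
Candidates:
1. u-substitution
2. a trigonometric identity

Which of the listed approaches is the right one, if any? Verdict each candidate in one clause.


Technique: a trigonometric identity — the identity turns sin(z)*cos(6*z) into two lone cosines/sines, each trivially integrable.
- u-substitution — no subexpression of the integrand serves as a whole-integral substitution inner — individual terms may offer their own, but none carries its derivative as a factor of the full integrand; a working change of variable would have to be constructed from outside the expression.
- a trigonometric identity: applies; the problem has the shape this method handles.


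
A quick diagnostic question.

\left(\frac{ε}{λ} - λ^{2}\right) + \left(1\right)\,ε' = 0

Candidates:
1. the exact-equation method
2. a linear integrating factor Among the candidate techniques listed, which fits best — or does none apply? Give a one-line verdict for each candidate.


Best approach: a linear integrating factor — the unknown enters only to the first power against a nonzero forcing term — the integrating-factor template applies directly.
- the exact-equation method: the mixed-partials test fails on this split — it is not an exact differential as presented.
- a linear integrating factor: yes — fits the structure here.


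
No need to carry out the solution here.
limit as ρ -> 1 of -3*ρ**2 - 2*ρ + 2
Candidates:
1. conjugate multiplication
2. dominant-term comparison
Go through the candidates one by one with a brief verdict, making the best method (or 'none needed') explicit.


Method: no special technique — nothing blocks direct substitution at 1: plug in and finish.
- conjugate multiplication — no divergent radical difference is present for a conjugate pair to cancel.
- dominant-term comparison: this is not a rational comparison of growth rates at infinity.


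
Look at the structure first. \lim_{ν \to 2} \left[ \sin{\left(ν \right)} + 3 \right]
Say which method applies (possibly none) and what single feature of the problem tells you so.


Technique: no special technique — the function is continuous at 2; evaluation is itself the limit, no machinery required.


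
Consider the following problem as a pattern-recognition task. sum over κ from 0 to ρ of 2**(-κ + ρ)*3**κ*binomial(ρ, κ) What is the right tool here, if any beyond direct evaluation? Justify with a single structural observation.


Best approach: the binomial theorem — binomial coefficients against complementary powers of 3 and 2: recognize the binomial expansion and resum.
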